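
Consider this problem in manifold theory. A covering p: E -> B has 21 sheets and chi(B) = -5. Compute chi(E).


For a finite covering: chi(E) = (number of sheets) * chi(B).
chi(E) = 21 * (-5) = -105

-105


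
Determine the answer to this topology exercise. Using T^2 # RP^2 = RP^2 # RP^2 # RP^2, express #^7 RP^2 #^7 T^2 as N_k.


Since a >= 1, the sum is non-orientable; each T^2 can be replaced by RP^2 # RP^2 (since T^2#RP^2 = 3RP^2).
Total crosscaps k = 7 + 2*7 = 21.
Check via chi: chi = 7*1 + 7*0 - (7+7-1)*2 = -19 = 2 - k = -19. Consistent.

21


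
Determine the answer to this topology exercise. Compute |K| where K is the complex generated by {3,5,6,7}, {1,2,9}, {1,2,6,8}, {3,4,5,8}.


Each maximal simplex on m vertices has 2^m - 1 nonempty faces.
Take the union (dedupe shared faces).
Total distinct faces = 44

44


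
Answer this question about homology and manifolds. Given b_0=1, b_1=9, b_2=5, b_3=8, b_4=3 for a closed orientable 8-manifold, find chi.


By Poincare duality b_k = b_{8-k}, so full Betti numbers: b_0=1, b_1=9, b_2=5, b_3=8, b_4=3, b_5=8, b_6=5, b_7=9, b_8=1.
chi = sum (-1)^k b_k = -19

-19


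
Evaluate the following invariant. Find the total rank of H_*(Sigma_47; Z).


For Sigma_47: b_0 = 1, b_1 = 2g = 94, b_2 = 1.
Total = 1 + 94 + 1 = 96

96


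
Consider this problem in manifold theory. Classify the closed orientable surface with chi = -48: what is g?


chi = 2 - 2g for closed orientable surfaces.
-48 = 2 - 2g
2g = 2 - (-48) = 50
g = 25

25


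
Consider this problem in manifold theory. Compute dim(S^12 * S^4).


Join of spheres: S^m * S^n = S^{m+n+1}.
dim = 12 + 4 + 1 = 17

17


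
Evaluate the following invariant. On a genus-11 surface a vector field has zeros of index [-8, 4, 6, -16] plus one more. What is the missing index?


Poincare-Hopf: sum of indices = chi(M).
chi(Sigma_11) = 2 - 2*11 = -20.
Sum of known indices = -14.
x = chi - (sum known) = -20 - (-14) = -6

-6


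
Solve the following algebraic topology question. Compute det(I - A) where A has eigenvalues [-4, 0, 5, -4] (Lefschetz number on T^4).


For a torus self-map: L(f) = det(I - A) where A acts on H_1.
L(f) = (1--4) * (1-0) * (1-5) * (1--4) = 5 * 1 * -4 * 5 = -100

-100


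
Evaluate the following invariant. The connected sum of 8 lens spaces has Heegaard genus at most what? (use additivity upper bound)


Heegaard genus satisfies g(A#B) <= g(A) + g(B).
Each lens space has g = 1.
Upper bound: 8 * 1 = 8

8


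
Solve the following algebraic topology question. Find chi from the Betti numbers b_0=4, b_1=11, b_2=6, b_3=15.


chi = sum_k (-1)^k b_k.
= (4) + (-11) + (6) + (-15)
= -16

-16


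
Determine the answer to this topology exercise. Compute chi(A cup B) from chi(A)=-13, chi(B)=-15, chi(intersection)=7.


chi(A cup B) = chi(A) + chi(B) - chi(A cap B)
= -13 + (-15) - (7)
= -35

-35


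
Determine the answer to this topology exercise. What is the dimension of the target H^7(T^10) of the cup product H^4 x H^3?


Cup product: H^p x H^q -> H^{p+q}; here p+q = 4+3 = 7.
rank H^k(T^n) = C(n,k).
C(10,7) = 120

120


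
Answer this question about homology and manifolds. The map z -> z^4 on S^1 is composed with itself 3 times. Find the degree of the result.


deg(f) = 4. Degree is multiplicative: deg(f^3) = (deg f)^3.
deg(f^3) = (4)^3 = 64

64


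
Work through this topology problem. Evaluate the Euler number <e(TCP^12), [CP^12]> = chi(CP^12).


For any closed oriented manifold, <e(TM),[M]> = chi(M).
chi(CP^12) = 12+1 = 13

13


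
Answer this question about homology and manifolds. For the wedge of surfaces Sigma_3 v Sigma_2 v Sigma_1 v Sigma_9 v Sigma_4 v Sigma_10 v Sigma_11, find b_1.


For a wedge X v Y: reduced H_k(X v Y) = H_k(X) + H_k(Y).
Each Sigma_g contributes b_1 = 2g.
b_1 = 6 + 4 + 2 + 18 + 8 + 20 + 22 = 80

80


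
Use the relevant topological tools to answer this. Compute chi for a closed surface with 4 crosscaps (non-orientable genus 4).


For a non-orientable closed surface with k crosscaps: chi = 2 - k.
Here k = 4.
chi = 2 - 4 = -2

-2


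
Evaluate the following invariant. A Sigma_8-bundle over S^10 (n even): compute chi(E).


chi(S^10) = 2 (n even), chi(Sigma_8) = 2 - 2*8 = -14.
chi(E) = 2 * (-14) = -28

-28


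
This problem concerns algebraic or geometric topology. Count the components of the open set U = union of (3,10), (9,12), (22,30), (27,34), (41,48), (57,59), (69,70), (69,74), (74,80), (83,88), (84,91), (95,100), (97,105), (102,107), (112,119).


Sort and merge overlapping open intervals.
Merged: (3,12), (22,34), (41,48), (57,59), (69,74), (74,80), (83,91), (95,107), (112,119).
Number of components = 9

9


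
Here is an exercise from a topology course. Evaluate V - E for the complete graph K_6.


K_6: V = 6, E = C(6,2) = 15.
chi = V - E = 6 - 15 = -9

-9


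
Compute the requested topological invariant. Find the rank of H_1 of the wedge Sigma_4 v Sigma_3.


For a wedge: H_1(A v B) = H_1(A) + H_1(B).
b_1(Sigma_4) = 8, b_1(Sigma_3) = 6.
b_1 = 8 + 6 = 14

14


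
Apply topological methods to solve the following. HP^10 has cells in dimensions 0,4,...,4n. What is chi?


HP^10 has one cell in each dimension 0, 4, ..., 4*10 (10+1 cells, all even-dim).
chi = 10 + 1 = 11

11


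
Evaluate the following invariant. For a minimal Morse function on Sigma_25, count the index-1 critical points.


A perfect Morse function has m_k = b_k.
For Sigma_25: b_0=1, b_1=2g=50, b_2=1.
Saddles m_1 = 2g = 50

50


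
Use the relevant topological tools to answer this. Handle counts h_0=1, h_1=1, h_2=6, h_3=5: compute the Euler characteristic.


Handles of index k contribute (-1)^k to chi (same as CW cells).
chi = (1) + (-1) + (6) + (-5) = 1

1


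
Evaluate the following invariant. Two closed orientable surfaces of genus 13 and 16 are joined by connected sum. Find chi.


chi(Sigma_13) = 2 - 2*13 = -24
chi(Sigma_16) = 2 - 2*16 = -30
For surfaces: chi(A#B) = chi(A) + chi(B) - 2.
chi = -24 + -30 - 2 = -56

-56


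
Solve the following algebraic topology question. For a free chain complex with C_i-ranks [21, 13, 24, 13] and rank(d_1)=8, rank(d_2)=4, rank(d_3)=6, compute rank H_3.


rank H_k = rank(ker d_k) - rank(im d_{k+1}).
rank(ker d_3) = rank(C_3) - rank(d_3) = 13 - 6 = 7.
rank(im d_{3+1}) = 0.
rank H_3 = 7 - 0 = 7

7


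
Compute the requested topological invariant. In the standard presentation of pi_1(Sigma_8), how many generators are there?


Standard presentation: pi_1(Sigma_g) = <a_1,b_1,...,a_g,b_g | [a_1,b_1]...[a_g,b_g] = 1>.
Number of generators = 2g = 2*8 = 16

16


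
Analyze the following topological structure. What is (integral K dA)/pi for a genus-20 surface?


Gauss-Bonnet: integral K dA = 2*pi*chi(M).
chi(Sigma_20) = 2 - 2*20 = -38.
(integral K dA)/pi = 2*chi = 2*(-38) = -76

-76


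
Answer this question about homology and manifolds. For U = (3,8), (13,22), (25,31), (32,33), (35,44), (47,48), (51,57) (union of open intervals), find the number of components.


Sort and merge overlapping open intervals.
Merged: (3,8), (13,22), (25,31), (32,33), (35,44), (47,48), (51,57).
Number of components = 7

7


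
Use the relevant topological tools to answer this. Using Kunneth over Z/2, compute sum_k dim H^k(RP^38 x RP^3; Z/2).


dim H^*(RP^n; Z/2) = n+1 (one Z/2 in each degree 0..n).
Total Betti number is multiplicative.
Total = (38+1) * (3+1) = 39 * 4 = 156

156


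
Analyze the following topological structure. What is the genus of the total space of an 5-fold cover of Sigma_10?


For an n-sheeted cover: chi(E) = n * chi(B).
chi(Sigma_10) = 2 - 2*10 = -18.
chi(E) = 5 * (-18) = -90.
genus(E) = (2 - chi(E))/2 = (2 - (-90))/2 = 92/2 = 46

46


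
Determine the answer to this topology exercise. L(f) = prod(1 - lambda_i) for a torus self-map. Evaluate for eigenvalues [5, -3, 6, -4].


For a torus self-map: L(f) = det(I - A) where A acts on H_1.
L(f) = (1-5) * (1--3) * (1-6) * (1--4) = -4 * 4 * -5 * 5 = 400

400


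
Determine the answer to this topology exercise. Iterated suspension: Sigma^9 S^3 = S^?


Each suspension raises dimension by 1: Sigma S^n = S^{n+1}.
Sigma^9 S^3 = S^{3+9} = S^12

12


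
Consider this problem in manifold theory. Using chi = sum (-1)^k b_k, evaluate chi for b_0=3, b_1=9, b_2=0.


chi = sum_k (-1)^k b_k.
= (3) + (-9) + (0)
= -6

-6


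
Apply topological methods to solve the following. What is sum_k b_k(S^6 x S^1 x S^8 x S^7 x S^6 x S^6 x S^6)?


Total Betti number is multiplicative under products.
Each S^d (d>=1) has total Betti number 2.
There are 7 sphere factors.
Total = 2^7 = 128

128


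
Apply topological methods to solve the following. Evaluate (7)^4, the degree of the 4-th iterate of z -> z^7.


deg(f) = 7. Degree is multiplicative: deg(f^4) = (deg f)^4.
deg(f^4) = (7)^4 = 2401

2401


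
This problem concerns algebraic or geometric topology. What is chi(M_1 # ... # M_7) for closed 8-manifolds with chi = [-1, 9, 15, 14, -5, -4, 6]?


For n-manifolds: chi(A#B) = chi(A) + chi(B) - chi(S^8).
chi(S^8) = 1 + (-1)^8 = 2.
chi(#) = (sum chi_i) - (7-1)*chi(S^8) = 34 - 6*2 = 22

22


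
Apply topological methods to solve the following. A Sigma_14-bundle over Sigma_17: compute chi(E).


For a fiber bundle F -> E -> B (with CW structure): chi(E) = chi(B) * chi(F).
chi(Sigma_17) = -32, chi(Sigma_14) = -26.
chi(E) = (-32) * (-26) = 832

832


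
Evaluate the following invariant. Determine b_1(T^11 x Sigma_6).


pi_1(A x B) = pi_1(A) x pi_1(B); rank of abelianization = b_1.
b_1(T^11) = 11, b_1(Sigma_6) = 2*6 = 12.
b_1(product) = 11 + 12 = 23

23


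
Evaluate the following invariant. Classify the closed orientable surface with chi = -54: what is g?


chi = 2 - 2g for closed orientable surfaces.
-54 = 2 - 2g
2g = 2 - (-54) = 56
g = 28

28


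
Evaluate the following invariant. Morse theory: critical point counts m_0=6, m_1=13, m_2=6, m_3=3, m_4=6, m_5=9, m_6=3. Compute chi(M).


Morse theory: chi(M) = sum_k (-1)^k m_k where m_k = #(index-k critical points).
= (6) + (-13) + (6) + (-3) + (6) + (-9) + (3) = -4

-4


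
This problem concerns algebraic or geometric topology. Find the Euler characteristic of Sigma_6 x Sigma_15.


chi(Sigma_6) = 2 - 2*6 = -10
chi(Sigma_15) = 2 - 2*15 = -28
chi(product) = (-10) * (-28) = 280

280


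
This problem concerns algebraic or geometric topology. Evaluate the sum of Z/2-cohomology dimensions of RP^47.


H^k(RP^47; Z/2) = Z/2 for each 0 <= k <= 47.
Total dimension = 47 + 1 = 48

48


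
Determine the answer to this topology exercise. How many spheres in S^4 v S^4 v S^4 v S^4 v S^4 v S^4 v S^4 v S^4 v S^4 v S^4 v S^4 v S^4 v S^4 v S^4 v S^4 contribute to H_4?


For a wedge of spheres, H_k (k>0) is free on one generator per sphere of dimension k.
Spheres of dimension 4: count = 15.
b_4 = 15

15


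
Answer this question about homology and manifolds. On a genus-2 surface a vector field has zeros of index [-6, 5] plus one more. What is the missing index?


Poincare-Hopf: sum of indices = chi(M).
chi(Sigma_2) = 2 - 2*2 = -2.
Sum of known indices = -1.
x = chi - (sum known) = -2 - (-1) = -1

-1


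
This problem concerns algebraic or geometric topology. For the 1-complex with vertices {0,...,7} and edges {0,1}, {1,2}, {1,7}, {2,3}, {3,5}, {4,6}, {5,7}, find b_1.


b_1 = E - V + (number of components).
E = 7, V = 8, components = 2.
b_1 = 7 - 8 + 2 = 1

1


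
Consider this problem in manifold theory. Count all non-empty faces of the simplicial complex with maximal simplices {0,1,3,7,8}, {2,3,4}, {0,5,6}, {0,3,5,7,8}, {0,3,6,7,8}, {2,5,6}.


Each maximal simplex on m vertices has 2^m - 1 nonempty faces.
Take the union (dedupe shared faces).
Total distinct faces = 74

74


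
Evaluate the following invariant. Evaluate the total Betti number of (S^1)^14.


b_k(T^14) = C(14,k), so the sum over k is sum_k C(14,k) = 2^14.
Total = 2^14 = 16384

16384


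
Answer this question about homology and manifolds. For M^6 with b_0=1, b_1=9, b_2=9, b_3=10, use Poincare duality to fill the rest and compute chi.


By Poincare duality b_k = b_{6-k}, so full Betti numbers: b_0=1, b_1=9, b_2=9, b_3=10, b_4=9, b_5=9, b_6=1.
chi = sum (-1)^k b_k = -8

-8


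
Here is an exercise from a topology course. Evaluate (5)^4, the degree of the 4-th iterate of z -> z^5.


deg(f) = 5. Degree is multiplicative: deg(f^4) = (deg f)^4.
deg(f^4) = (5)^4 = 625

625


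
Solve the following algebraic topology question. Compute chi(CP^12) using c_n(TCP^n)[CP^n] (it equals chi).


For any closed oriented manifold, <e(TM),[M]> = chi(M).
chi(CP^12) = 12+1 = 13

13


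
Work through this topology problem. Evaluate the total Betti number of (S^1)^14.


b_k(T^14) = C(14,k), so the sum over k is sum_k C(14,k) = 2^14.
Total = 2^14 = 16384

16384


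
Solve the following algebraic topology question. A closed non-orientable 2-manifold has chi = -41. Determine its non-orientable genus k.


chi = 2 - k for closed non-orientable surfaces with k crosscaps.
-41 = 2 - k
k = 2 - (-41) = 43

43


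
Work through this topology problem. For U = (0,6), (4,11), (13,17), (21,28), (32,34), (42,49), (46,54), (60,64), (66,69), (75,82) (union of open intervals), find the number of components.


Sort and merge overlapping open intervals.
Merged: (0,11), (13,17), (21,28), (32,34), (42,54), (60,64), (66,69), (75,82).
Number of components = 8

8


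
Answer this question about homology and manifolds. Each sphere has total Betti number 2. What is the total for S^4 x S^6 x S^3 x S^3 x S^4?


Total Betti number is multiplicative under products.
Each S^d (d>=1) has total Betti number 2.
There are 5 sphere factors.
Total = 2^5 = 32

32


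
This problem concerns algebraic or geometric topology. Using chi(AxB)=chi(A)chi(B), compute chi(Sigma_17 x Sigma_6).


chi(Sigma_17) = 2 - 2*17 = -32
chi(Sigma_6) = 2 - 2*6 = -10
chi(product) = (-32) * (-10) = 320

320


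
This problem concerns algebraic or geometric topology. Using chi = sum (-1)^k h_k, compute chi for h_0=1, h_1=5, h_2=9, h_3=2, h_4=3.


Handles of index k contribute (-1)^k to chi (same as CW cells).
chi = (1) + (-5) + (9) + (-2) + (3) = 6

6


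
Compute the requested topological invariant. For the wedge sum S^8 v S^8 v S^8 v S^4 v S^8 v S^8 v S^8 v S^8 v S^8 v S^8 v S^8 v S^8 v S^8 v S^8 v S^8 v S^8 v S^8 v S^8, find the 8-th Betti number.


For a wedge of spheres, H_k (k>0) is free on one generator per sphere of dimension k.
Spheres of dimension 8: count = 17.
b_8 = 17

17


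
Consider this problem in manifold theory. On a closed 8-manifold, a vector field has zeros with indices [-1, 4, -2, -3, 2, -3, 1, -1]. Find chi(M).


Poincare-Hopf: chi(M) = sum of indices of zeros.
chi = (-1) + (4) + (-2) + (-3) + (2) + (-3) + (1) + (-1) = -3

-3


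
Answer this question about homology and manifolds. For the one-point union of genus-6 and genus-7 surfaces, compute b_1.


For a wedge: H_1(A v B) = H_1(A) + H_1(B).
b_1(Sigma_6) = 12, b_1(Sigma_7) = 14.
b_1 = 12 + 14 = 26

26


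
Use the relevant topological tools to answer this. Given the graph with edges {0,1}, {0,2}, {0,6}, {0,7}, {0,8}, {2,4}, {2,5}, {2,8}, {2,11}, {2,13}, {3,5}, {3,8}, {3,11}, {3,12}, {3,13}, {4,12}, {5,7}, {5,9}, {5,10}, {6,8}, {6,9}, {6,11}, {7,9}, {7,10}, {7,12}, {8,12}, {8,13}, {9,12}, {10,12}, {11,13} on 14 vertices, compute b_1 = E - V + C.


b_1 = E - V + (number of components).
E = 30, V = 14, components = 1.
b_1 = 30 - 14 + 1 = 17

17


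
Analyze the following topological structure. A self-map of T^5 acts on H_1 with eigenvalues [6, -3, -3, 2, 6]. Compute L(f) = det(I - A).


For a torus self-map: L(f) = det(I - A) where A acts on H_1.
L(f) = (1-6) * (1--3) * (1--3) * (1-2) * (1-6) = -5 * 4 * 4 * -1 * -5 = -400

-400


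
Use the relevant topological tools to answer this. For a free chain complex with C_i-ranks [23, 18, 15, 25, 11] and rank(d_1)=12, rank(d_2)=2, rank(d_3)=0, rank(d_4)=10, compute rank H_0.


rank H_k = rank(ker d_k) - rank(im d_{k+1}).
rank(ker d_0) = rank(C_0) - rank(d_0) = 23 - 0 = 23.
rank(im d_{0+1}) = 12.
rank H_0 = 23 - 12 = 11

11


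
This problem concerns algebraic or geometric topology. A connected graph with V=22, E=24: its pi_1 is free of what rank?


For a connected graph: rank(pi_1) = b_1 = E - V + 1 = 1 - chi.
chi = V - E = 22 - 24 = -2.
rank = 1 - (-2) = 24 - 22 + 1 = 3

3


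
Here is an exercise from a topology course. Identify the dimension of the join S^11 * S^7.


Join of spheres: S^m * S^n = S^{m+n+1}.
dim = 11 + 7 + 1 = 19

19


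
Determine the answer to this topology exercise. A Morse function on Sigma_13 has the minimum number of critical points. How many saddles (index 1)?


A perfect Morse function has m_k = b_k.
For Sigma_13: b_0=1, b_1=2g=26, b_2=1.
Saddles m_1 = 2g = 26

26


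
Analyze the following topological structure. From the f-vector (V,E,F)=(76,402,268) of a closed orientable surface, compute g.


chi = V - E + F = 76 - 402 + 268 = -58
For orientable closed surface: chi = 2 - 2g, so g = (2 - chi)/2.
g = (2 - (-58)) / 2 = 60 / 2 = 30

30


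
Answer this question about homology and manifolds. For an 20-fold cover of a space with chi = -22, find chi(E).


For a finite covering: chi(E) = (number of sheets) * chi(B).
chi(E) = 20 * (-22) = -440

-440


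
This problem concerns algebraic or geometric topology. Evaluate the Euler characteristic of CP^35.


CP^35 has one cell in each even dimension 0, 2, ..., 2*35 (35+1 cells total).
All cells are even-dimensional, so chi = number of cells.
chi = 35 + 1 = 36

36


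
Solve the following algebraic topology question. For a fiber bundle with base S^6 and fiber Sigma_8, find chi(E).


chi(S^6) = 2 (n even), chi(Sigma_8) = 2 - 2*8 = -14.
chi(E) = 2 * (-14) = -28

-28


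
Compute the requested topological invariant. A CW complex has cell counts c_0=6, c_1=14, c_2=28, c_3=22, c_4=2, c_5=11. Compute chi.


chi = sum_k (-1)^k c_k.
= (-1)^0*6 + (-1)^1*14 + (-1)^2*28 + (-1)^3*22 + (-1)^4*2 + (-1)^5*11
= (6) + (-14) + (28) + (-22) + (2) + (-11)
= -11

-11


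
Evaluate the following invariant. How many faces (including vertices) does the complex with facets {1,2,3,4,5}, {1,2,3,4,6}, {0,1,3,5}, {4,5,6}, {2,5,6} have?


Each maximal simplex on m vertices has 2^m - 1 nonempty faces.
Take the union (dedupe shared faces).
Total distinct faces = 58

58


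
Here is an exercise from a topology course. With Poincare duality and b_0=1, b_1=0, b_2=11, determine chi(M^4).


By Poincare duality b_k = b_{4-k}, so full Betti numbers: b_0=1, b_1=0, b_2=11, b_3=0, b_4=1.
chi = sum (-1)^k b_k = 13

13


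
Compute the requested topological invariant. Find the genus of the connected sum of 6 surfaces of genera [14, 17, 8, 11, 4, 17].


Genus is additive under connected sum of orientable surfaces.
g = 14 + 17 + 8 + 11 + 4 + 17 = 71

71


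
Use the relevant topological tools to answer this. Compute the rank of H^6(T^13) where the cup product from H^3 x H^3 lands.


Cup product: H^p x H^q -> H^{p+q}; here p+q = 3+3 = 6.
rank H^k(T^n) = C(n,k).
C(13,6) = 1716

1716


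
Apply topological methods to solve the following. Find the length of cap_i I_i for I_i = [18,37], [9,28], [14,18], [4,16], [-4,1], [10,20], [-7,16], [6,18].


Intersection = [max(a_i), min(b_i)] = [18, 1].
Since 18 > 1, the intersection is empty.
Length = 0

0


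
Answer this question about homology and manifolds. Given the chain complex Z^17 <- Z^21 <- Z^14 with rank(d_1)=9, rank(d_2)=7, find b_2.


rank H_k = rank(ker d_k) - rank(im d_{k+1}).
rank(ker d_2) = rank(C_2) - rank(d_2) = 14 - 7 = 7.
rank(im d_{2+1}) = 0.
rank H_2 = 7 - 0 = 7

7


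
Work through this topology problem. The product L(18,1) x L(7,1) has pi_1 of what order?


pi_1(X x Y) = pi_1(X) x pi_1(Y).
pi_1(L(18,1)) = Z/18, pi_1(L(7,1)) = Z/7.
|Z/18 x Z/7| = 18 * 7 = 126

126


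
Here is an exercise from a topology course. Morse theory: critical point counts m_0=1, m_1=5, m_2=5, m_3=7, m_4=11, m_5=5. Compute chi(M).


Morse theory: chi(M) = sum_k (-1)^k m_k where m_k = #(index-k critical points).
= (1) + (-5) + (5) + (-7) + (11) + (-5) = 0

0


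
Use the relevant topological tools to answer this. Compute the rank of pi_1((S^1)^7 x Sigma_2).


pi_1(A x B) = pi_1(A) x pi_1(B); rank of abelianization = b_1.
b_1(T^7) = 7, b_1(Sigma_2) = 2*2 = 4.
b_1(product) = 7 + 4 = 11

11


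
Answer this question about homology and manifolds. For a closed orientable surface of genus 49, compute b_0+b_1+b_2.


For Sigma_49: b_0 = 1, b_1 = 2g = 98, b_2 = 1.
Total = 1 + 98 + 1 = 100

100


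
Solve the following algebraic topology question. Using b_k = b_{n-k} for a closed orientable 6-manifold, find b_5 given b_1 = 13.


Poincare duality for closed orientable n-manifolds: b_k = b_{n-k}.
Here n = 6, so b_5 = b_1 = 13

13


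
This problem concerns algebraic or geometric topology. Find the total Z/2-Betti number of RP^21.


H^k(RP^21; Z/2) = Z/2 for each 0 <= k <= 21.
Total dimension = 21 + 1 = 22

22


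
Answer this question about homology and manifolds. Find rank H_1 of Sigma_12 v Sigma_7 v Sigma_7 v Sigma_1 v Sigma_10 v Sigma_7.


For a wedge X v Y: reduced H_k(X v Y) = H_k(X) + H_k(Y).
Each Sigma_g contributes b_1 = 2g.
b_1 = 24 + 14 + 14 + 2 + 20 + 14 = 88

88


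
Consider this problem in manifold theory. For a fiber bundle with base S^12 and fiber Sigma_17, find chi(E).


chi(S^12) = 2 (n even), chi(Sigma_17) = 2 - 2*17 = -32.
chi(E) = 2 * (-32) = -64

-64


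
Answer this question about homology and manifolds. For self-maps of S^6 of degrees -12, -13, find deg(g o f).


Degree is multiplicative under composition: deg(g o f) = deg(g) * deg(f).
= -13 * -12 = 156

156


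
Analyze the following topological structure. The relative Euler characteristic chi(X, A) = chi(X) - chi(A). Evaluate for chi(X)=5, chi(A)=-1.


Relative Euler characteristic: chi(X, A) = chi(X) - chi(A).
= 5 - (-1) = 6

6


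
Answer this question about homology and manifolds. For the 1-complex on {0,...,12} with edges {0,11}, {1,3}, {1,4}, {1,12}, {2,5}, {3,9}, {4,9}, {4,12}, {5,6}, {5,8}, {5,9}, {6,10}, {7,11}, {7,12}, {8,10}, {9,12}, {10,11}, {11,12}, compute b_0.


Run DFS/union-find over 13 vertices.
V = 13, E = 18.
Number of components = 1

1


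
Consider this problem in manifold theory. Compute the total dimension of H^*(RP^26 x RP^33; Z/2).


dim H^*(RP^n; Z/2) = n+1 (one Z/2 in each degree 0..n).
Total Betti number is multiplicative.
Total = (26+1) * (33+1) = 27 * 34 = 918

918


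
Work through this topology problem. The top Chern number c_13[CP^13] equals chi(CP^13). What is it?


For any closed oriented manifold, <e(TM),[M]> = chi(M).
chi(CP^13) = 13+1 = 14

14


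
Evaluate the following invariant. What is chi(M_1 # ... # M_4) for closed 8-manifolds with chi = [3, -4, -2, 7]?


For n-manifolds: chi(A#B) = chi(A) + chi(B) - chi(S^8).
chi(S^8) = 1 + (-1)^8 = 2.
chi(#) = (sum chi_i) - (4-1)*chi(S^8) = 4 - 3*2 = -2

-2


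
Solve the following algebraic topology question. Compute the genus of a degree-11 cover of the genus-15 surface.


For an n-sheeted cover: chi(E) = n * chi(B).
chi(Sigma_15) = 2 - 2*15 = -28.
chi(E) = 11 * (-28) = -308.
genus(E) = (2 - chi(E))/2 = (2 - (-308))/2 = 310/2 = 155

155


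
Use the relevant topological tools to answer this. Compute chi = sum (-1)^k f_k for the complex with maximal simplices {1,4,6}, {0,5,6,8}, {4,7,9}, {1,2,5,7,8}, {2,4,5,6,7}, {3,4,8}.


Enumerate all faces; f-vector: f_0=10, f_1=28, f_2=26, f_3=11, f_4=2.
chi = sum (-1)^k f_k = -1

-1


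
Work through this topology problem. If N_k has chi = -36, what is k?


chi = 2 - k for closed non-orientable surfaces with k crosscaps.
-36 = 2 - k
k = 2 - (-36) = 38

38


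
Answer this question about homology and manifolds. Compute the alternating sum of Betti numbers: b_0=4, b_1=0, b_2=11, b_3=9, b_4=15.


chi = sum_k (-1)^k b_k.
= (4) + (0) + (11) + (-9) + (15)
= 21

21


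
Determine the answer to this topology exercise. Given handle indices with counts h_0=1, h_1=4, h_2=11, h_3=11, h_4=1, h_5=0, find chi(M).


Handles of index k contribute (-1)^k to chi (same as CW cells).
chi = (1) + (-4) + (11) + (-11) + (1) + (0) = -2

-2


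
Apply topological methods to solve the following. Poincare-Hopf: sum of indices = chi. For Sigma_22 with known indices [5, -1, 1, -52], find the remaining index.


Poincare-Hopf: sum of indices = chi(M).
chi(Sigma_22) = 2 - 2*22 = -42.
Sum of known indices = -47.
x = chi - (sum known) = -42 - (-47) = 5

5


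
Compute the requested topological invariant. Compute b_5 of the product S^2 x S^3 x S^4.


Each S^d has Poincare polynomial 1 + t^d.
The product S^2 x S^3 x S^4 has Poincare polynomial prod(1+t^d_i).
Expanding: b_0=1, b_2=1, b_3=1, b_4=1, b_5=1, b_6=1, b_7=1, b_9=1.
b_5 = 1

1


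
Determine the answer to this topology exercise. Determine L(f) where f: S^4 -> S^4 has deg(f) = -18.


On S^4: L(f) = tr(f_0*) + (-1)^4 tr(f_4*) = 1 + (-1)^4 * deg(f).
L(f) = 1 + (-1)^4 * -18 = 1 + -18 = -17

-17


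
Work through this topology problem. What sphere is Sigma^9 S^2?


Each suspension raises dimension by 1: Sigma S^n = S^{n+1}.
Sigma^9 S^2 = S^{2+9} = S^11

11


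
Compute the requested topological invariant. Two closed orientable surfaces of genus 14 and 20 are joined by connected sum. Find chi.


chi(Sigma_14) = 2 - 2*14 = -26
chi(Sigma_20) = 2 - 2*20 = -38
For surfaces: chi(A#B) = chi(A) + chi(B) - 2.
chi = -26 + -38 - 2 = -66

-66


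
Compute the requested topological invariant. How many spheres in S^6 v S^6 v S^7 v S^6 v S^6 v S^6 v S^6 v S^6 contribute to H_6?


For a wedge of spheres, H_k (k>0) is free on one generator per sphere of dimension k.
Spheres of dimension 6: count = 7.
b_6 = 7

7


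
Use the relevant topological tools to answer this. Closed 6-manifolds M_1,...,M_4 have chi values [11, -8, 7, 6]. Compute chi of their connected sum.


For n-manifolds: chi(A#B) = chi(A) + chi(B) - chi(S^6).
chi(S^6) = 1 + (-1)^6 = 2.
chi(#) = (sum chi_i) - (4-1)*chi(S^6) = 16 - 3*2 = 10

10


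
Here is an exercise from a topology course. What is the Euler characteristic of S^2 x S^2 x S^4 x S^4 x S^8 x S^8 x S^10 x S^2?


chi is multiplicative: chi(X x Y) = chi(X) chi(Y).
Each even-dim sphere has chi = 2. There are 8 factors.
chi = 2^8 = 256

256


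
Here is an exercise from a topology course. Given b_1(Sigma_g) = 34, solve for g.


For a closed orientable surface: b_1 = 2g.
34 = 2g
g = 34 / 2 = 17

17


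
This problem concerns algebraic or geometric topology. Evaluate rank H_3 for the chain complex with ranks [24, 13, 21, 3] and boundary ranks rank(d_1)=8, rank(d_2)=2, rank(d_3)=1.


rank H_k = rank(ker d_k) - rank(im d_{k+1}).
rank(ker d_3) = rank(C_3) - rank(d_3) = 3 - 1 = 2.
rank(im d_{3+1}) = 0.
rank H_3 = 2 - 0 = 2

2


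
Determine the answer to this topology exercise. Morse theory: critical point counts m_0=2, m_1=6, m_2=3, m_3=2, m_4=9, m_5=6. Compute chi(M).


Morse theory: chi(M) = sum_k (-1)^k m_k where m_k = #(index-k critical points).
= (2) + (-6) + (3) + (-2) + (9) + (-6) = 0

0


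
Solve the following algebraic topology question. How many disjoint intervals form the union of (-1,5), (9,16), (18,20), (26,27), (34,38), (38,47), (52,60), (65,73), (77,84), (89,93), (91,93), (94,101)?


Sort and merge overlapping open intervals.
Merged: (-1,5), (9,16), (18,20), (26,27), (34,38), (38,47), (52,60), (65,73), (77,84), (89,93), (94,101).
Number of components = 11

11


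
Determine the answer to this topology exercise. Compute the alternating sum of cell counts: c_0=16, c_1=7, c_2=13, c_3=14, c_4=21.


chi = sum_k (-1)^k c_k.
= (-1)^0*16 + (-1)^1*7 + (-1)^2*13 + (-1)^3*14 + (-1)^4*21
= (16) + (-7) + (13) + (-14) + (21)
= 29

29


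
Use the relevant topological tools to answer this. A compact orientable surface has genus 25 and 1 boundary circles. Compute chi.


For a compact orientable surface with genus g and b boundary components: chi = 2 - 2g - b.
chi = 2 - 2*25 - 1 = 2 - 50 - 1 = -49

-49


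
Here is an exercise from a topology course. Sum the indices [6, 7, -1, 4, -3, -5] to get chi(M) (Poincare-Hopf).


Poincare-Hopf: chi(M) = sum of indices of zeros.
chi = (6) + (7) + (-1) + (4) + (-3) + (-5) = 8

8


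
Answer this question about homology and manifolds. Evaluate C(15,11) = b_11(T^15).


By the Kunneth formula, b_k(T^n) = C(n,k).
b_11(T^15) = C(15,11).
C(15,11) = 15!/(11!*4!) = 1365

1365


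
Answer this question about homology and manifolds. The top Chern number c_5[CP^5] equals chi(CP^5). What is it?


For any closed oriented manifold, <e(TM),[M]> = chi(M).
chi(CP^5) = 5+1 = 6

6


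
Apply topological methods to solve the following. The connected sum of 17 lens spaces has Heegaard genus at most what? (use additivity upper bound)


Heegaard genus satisfies g(A#B) <= g(A) + g(B).
Each lens space has g = 1.
Upper bound: 17 * 1 = 17

17


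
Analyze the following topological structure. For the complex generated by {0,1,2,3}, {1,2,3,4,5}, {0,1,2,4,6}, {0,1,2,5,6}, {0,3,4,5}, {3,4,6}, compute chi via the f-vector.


Enumerate all faces; f-vector: f_0=7, f_1=21, f_2=30, f_3=16, f_4=3.
chi = sum (-1)^k f_k = 3

3


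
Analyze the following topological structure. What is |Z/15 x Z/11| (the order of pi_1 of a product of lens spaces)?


pi_1(X x Y) = pi_1(X) x pi_1(Y).
pi_1(L(15,1)) = Z/15, pi_1(L(11,1)) = Z/11.
|Z/15 x Z/11| = 15 * 11 = 165

165


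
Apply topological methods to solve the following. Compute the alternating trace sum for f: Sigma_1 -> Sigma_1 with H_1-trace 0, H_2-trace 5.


L(f) = tr(f_0*) - tr(f_1*) + tr(f_2*).
= 1 - (0) + (5)
= 6

6


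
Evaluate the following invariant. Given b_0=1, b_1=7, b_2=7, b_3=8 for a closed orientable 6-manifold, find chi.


By Poincare duality b_k = b_{6-k}, so full Betti numbers: b_0=1, b_1=7, b_2=7, b_3=8, b_4=7, b_5=7, b_6=1.
chi = sum (-1)^k b_k = -6

-6


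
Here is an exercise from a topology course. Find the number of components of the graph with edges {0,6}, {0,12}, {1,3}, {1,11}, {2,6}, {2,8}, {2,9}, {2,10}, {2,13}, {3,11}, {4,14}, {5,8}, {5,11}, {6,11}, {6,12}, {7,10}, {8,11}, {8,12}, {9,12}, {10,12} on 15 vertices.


Run DFS/union-find over 15 vertices.
V = 15, E = 20.
Number of components = 2

2


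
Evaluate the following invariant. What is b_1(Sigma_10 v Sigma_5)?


For a wedge: H_1(A v B) = H_1(A) + H_1(B).
b_1(Sigma_10) = 20, b_1(Sigma_5) = 10.
b_1 = 20 + 10 = 30

30


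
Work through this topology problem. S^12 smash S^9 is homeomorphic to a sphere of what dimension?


S^m ^ S^n = S^{m+n}.
k = 12 + 9 = 21

21


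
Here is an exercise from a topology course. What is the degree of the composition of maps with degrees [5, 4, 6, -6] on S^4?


Degree is multiplicative: deg(composition) = product of degrees.
= (5) * (4) * (6) * (-6) = -720

-720


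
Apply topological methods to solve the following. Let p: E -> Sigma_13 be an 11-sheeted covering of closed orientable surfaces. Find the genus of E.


For an n-sheeted cover: chi(E) = n * chi(B).
chi(Sigma_13) = 2 - 2*13 = -24.
chi(E) = 11 * (-24) = -264.
genus(E) = (2 - chi(E))/2 = (2 - (-264))/2 = 266/2 = 133

133


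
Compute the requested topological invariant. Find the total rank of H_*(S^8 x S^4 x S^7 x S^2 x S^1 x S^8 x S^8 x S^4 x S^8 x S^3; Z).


Total Betti number is multiplicative under products.
Each S^d (d>=1) has total Betti number 2.
There are 10 sphere factors.
Total = 2^10 = 1024

1024


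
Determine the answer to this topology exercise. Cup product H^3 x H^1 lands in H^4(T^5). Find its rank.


Cup product: H^p x H^q -> H^{p+q}; here p+q = 3+1 = 4.
rank H^k(T^n) = C(n,k).
C(5,4) = 5

5


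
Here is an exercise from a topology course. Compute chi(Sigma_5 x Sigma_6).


chi(Sigma_5) = 2 - 2*5 = -8
chi(Sigma_6) = 2 - 2*6 = -10
chi(product) = (-8) * (-10) = 80

80


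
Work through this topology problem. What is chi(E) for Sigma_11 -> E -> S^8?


chi(S^8) = 2 (n even), chi(Sigma_11) = 2 - 2*11 = -20.
chi(E) = 2 * (-20) = -40

-40


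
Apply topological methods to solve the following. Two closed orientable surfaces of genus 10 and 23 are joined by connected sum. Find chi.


chi(Sigma_10) = 2 - 2*10 = -18
chi(Sigma_23) = 2 - 2*23 = -44
For surfaces: chi(A#B) = chi(A) + chi(B) - 2.
chi = -18 + -44 - 2 = -64

-64


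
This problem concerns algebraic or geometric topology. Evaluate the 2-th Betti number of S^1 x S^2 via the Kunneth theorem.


Each S^d has Poincare polynomial 1 + t^d.
The product S^1 x S^2 has Poincare polynomial prod(1+t^d_i).
Expanding: b_0=1, b_1=1, b_2=1, b_3=1.
b_2 = 1

1


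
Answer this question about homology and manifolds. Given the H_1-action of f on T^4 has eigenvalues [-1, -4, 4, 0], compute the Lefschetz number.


For a torus self-map: L(f) = det(I - A) where A acts on H_1.
L(f) = (1--1) * (1--4) * (1-4) * (1-0) = 2 * 5 * -3 * 1 = -30

-30


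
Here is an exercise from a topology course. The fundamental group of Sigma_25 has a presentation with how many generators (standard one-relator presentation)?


Standard presentation: pi_1(Sigma_g) = <a_1,b_1,...,a_g,b_g | [a_1,b_1]...[a_g,b_g] = 1>.
Number of generators = 2g = 2*25 = 50

50


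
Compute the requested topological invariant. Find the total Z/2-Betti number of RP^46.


H^k(RP^46; Z/2) = Z/2 for each 0 <= k <= 46.
Total dimension = 46 + 1 = 47

47


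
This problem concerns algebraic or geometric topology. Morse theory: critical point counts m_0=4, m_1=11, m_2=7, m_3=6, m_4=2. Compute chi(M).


Morse theory: chi(M) = sum_k (-1)^k m_k where m_k = #(index-k critical points).
= (4) + (-11) + (7) + (-6) + (2) = -4

-4


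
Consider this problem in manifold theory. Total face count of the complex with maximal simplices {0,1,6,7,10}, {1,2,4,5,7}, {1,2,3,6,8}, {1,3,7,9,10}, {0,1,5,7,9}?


Each maximal simplex on m vertices has 2^m - 1 nonempty faces.
Take the union (dedupe shared faces).
Total distinct faces = 123

123


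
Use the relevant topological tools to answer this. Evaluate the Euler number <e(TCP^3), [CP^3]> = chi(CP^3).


For any closed oriented manifold, <e(TM),[M]> = chi(M).
chi(CP^3) = 3+1 = 4

4


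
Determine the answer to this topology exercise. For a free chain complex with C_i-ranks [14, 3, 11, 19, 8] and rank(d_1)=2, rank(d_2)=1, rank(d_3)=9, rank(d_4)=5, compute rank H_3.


rank H_k = rank(ker d_k) - rank(im d_{k+1}).
rank(ker d_3) = rank(C_3) - rank(d_3) = 19 - 9 = 10.
rank(im d_{3+1}) = 5.
rank H_3 = 10 - 5 = 5

5


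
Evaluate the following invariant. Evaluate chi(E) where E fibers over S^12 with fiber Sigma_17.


chi(S^12) = 2 (n even), chi(Sigma_17) = 2 - 2*17 = -32.
chi(E) = 2 * (-32) = -64

-64


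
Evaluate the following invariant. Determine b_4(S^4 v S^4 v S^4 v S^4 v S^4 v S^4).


For a wedge of spheres, H_k (k>0) is free on one generator per sphere of dimension k.
Spheres of dimension 4: count = 6.
b_4 = 6

6


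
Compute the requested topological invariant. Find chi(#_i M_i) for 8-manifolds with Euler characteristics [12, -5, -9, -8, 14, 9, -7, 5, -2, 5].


For n-manifolds: chi(A#B) = chi(A) + chi(B) - chi(S^8).
chi(S^8) = 1 + (-1)^8 = 2.
chi(#) = (sum chi_i) - (10-1)*chi(S^8) = 14 - 9*2 = -4

-4


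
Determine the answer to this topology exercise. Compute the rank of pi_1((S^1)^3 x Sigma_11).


pi_1(A x B) = pi_1(A) x pi_1(B); rank of abelianization = b_1.
b_1(T^3) = 3, b_1(Sigma_11) = 2*11 = 22.
b_1(product) = 3 + 22 = 25

25


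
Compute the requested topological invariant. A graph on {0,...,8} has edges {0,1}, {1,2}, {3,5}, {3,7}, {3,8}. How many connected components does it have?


Run DFS/union-find over 9 vertices.
V = 9, E = 5.
Number of components = 4

4


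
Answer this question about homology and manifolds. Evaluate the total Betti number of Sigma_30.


For Sigma_30: b_0 = 1, b_1 = 2g = 60, b_2 = 1.
Total = 1 + 60 + 1 = 62

62


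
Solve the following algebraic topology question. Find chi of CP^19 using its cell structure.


CP^19 has one cell in each even dimension 0, 2, ..., 2*19 (19+1 cells total).
All cells are even-dimensional, so chi = number of cells.
chi = 19 + 1 = 20

20


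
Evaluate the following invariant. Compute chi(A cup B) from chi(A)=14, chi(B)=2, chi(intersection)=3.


chi(A cup B) = chi(A) + chi(B) - chi(A cap B)
= 14 + (2) - (3)
= 13

13


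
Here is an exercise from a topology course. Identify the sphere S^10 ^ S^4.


S^m ^ S^n = S^{m+n}.
k = 10 + 4 = 14

14


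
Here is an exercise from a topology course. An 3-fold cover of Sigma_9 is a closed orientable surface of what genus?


For an n-sheeted cover: chi(E) = n * chi(B).
chi(Sigma_9) = 2 - 2*9 = -16.
chi(E) = 3 * (-16) = -48.
genus(E) = (2 - chi(E))/2 = (2 - (-48))/2 = 50/2 = 25

25


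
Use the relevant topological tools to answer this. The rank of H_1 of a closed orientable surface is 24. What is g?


For a closed orientable surface: b_1 = 2g.
24 = 2g
g = 24 / 2 = 12

12


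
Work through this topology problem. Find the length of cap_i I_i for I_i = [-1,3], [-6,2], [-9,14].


Intersection = [max(a_i), min(b_i)] = [-1, 2].
Length = 2 - -1 = 3

3


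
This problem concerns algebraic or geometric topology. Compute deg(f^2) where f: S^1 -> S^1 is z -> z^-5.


deg(f) = -5. Degree is multiplicative: deg(f^2) = (deg f)^2.
deg(f^2) = (-5)^2 = 25

25


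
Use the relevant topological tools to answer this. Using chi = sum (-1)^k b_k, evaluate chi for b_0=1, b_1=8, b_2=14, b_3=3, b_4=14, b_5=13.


chi = sum_k (-1)^k b_k.
= (1) + (-8) + (14) + (-3) + (14) + (-13)
= 5

5


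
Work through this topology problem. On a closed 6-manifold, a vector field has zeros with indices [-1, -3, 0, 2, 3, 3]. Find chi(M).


Poincare-Hopf: chi(M) = sum of indices of zeros.
chi = (-1) + (-3) + (0) + (2) + (3) + (3) = 4

4


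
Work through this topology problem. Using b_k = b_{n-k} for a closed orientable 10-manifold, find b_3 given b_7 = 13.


Poincare duality for closed orientable n-manifolds: b_k = b_{n-k}.
Here n = 10, so b_3 = b_7 = 13

13


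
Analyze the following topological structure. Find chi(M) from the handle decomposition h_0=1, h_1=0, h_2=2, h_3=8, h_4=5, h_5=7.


Handles of index k contribute (-1)^k to chi (same as CW cells).
chi = (1) + (0) + (2) + (-8) + (5) + (-7) = -7

-7


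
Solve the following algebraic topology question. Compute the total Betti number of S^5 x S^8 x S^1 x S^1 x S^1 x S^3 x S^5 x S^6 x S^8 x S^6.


Total Betti number is multiplicative under products.
Each S^d (d>=1) has total Betti number 2.
There are 10 sphere factors.
Total = 2^10 = 1024

1024


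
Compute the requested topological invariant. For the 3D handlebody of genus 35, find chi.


A genus-g handlebody deformation retracts to a wedge of g circles.
chi(vee_g S^1) = 1 - g.
chi(H_35) = 1 - 35 = -34

-34


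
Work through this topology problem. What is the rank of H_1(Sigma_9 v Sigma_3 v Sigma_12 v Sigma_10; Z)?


For a wedge X v Y: reduced H_k(X v Y) = H_k(X) + H_k(Y).
Each Sigma_g contributes b_1 = 2g.
b_1 = 18 + 6 + 24 + 20 = 68

68


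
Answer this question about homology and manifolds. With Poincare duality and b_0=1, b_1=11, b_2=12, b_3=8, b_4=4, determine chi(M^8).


By Poincare duality b_k = b_{8-k}, so full Betti numbers: b_0=1, b_1=11, b_2=12, b_3=8, b_4=4, b_5=8, b_6=12, b_7=11, b_8=1.
chi = sum (-1)^k b_k = -8

-8


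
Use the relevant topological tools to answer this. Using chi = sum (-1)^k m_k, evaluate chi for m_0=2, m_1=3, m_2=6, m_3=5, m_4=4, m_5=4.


Morse theory: chi(M) = sum_k (-1)^k m_k where m_k = #(index-k critical points).
= (2) + (-3) + (6) + (-5) + (4) + (-4) = 0

0
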